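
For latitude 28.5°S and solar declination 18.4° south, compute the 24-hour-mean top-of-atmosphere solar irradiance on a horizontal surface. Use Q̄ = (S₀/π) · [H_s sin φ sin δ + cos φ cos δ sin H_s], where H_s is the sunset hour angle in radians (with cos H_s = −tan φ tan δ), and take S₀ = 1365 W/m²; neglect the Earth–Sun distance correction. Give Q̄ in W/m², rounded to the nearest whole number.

471 W/m²

−tan φ tan δ = −(-0.5430)(-0.3327) = -0.1807; H_s = arccos(-0.1807) = 100.41°. In radians, H_s = 1.7525.
H_s sin φ sin δ = 1.7525 × -0.4772 × -0.3156 = 0.2639.
cos φ cos δ sin H_s = 0.8788 × 0.9489 × 0.9835 = 0.8201.
Q̄ = (1365/π) × (0.2639 + 0.8201) = 434.49 × 1.0840 = 470.99 W/m².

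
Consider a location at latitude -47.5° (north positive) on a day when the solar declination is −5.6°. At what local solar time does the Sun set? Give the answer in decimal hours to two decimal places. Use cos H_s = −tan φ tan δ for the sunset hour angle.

18.41 h

cos H_s = −tan(-47.5°) · tan(-5.6°) = -0.1070, so H_s = arccos(-0.1070) = 96.14°.
Sunset is at 12 + H_s/15 = 12 + 6.409 = 18.409 h local solar time.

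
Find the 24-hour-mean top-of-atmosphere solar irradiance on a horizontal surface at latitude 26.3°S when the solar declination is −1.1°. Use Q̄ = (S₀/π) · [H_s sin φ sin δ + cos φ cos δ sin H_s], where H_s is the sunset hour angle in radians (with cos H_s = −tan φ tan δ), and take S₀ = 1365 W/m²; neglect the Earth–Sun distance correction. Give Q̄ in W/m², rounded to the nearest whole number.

−tan φ tan δ = −(-0.4942)(-0.0192) = -0.0095; H_s = arccos(-0.0095) = 90.54°. In radians, H_s = 1.5802.
H_s sin φ sin δ = 1.5802 × -0.4431 × -0.0192 = 0.0134.
cos φ cos δ sin H_s = 0.8965 × 0.9998 × 1.0000 = 0.8963.
Q̄ = (1365/π) × (0.0134 + 0.8963) = 434.49 × 0.9097 = 395.26 W/m².

395 W/m²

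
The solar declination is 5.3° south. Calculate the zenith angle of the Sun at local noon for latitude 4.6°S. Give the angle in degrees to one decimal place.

0.7°

At local solar noon the hour angle is zero, so the zenith angle is |φ − δ| = |-4.6° − (-5.3°)| = 0.7°.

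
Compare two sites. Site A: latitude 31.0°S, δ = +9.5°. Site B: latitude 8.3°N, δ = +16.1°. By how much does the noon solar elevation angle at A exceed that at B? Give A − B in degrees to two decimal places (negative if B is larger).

-32.70°

A: 90° − |-31.0 − (9.5)| = 49.50°.
B: 90° − |8.3 − (16.1)| = 82.20°.
A − B = 49.50 − 82.20 = -32.70°.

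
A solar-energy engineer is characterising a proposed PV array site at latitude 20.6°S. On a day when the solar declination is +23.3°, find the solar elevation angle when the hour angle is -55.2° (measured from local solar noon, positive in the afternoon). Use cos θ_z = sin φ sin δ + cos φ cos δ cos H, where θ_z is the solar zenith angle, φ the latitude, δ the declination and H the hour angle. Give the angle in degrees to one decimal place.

20.6°

With φ = -20.6°, δ = 23.3°, H = -55.20°: sin φ sin δ = -0.1392, cos φ cos δ cos H = 0.4907, so cos θ_z = 0.3515.
θ_z = arccos(0.3515) = 69.42°, so the elevation is 90° − 69.42° = 20.58°.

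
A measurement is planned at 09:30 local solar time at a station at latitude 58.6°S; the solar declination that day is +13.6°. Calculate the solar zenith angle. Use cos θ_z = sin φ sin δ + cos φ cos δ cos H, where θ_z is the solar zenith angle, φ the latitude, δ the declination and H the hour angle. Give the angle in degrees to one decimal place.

Hour angle H = 15° × (9.5 − 12) = -37.50°.
With φ = -58.6°, δ = 13.6°, H = -37.50°: sin φ sin δ = -0.2007, cos φ cos δ cos H = 0.4018, so cos θ_z = 0.2011.
θ_z = arccos(0.2011) = 78.40°.

78.4°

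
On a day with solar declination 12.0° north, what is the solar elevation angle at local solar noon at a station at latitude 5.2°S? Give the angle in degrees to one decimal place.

At local solar noon the hour angle is zero, so the elevation is 90° − |φ − δ| = 90° − |-5.2° − (12.0°)| = 90° − 17.2° = 72.8°.

72.8°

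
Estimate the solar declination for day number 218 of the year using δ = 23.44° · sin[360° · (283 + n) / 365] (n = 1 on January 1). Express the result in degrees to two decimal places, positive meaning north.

360 × (283 + 218) / 365 = 494.137°; sin(494.137°) = 0.7177.
δ = 23.44 × 0.7177 = 16.823° ≈ +16.82°.

+16.82°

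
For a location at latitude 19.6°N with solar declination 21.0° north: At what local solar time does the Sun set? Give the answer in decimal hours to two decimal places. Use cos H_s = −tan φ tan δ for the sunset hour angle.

18.52 h

−tan φ tan δ = −(0.3561)(0.3839) = -0.1367; H_s = arccos(-0.1367) = 97.86°.
Sunset is at 12 + H_s/15 = 12 + 6.524 = 18.524 h local solar time.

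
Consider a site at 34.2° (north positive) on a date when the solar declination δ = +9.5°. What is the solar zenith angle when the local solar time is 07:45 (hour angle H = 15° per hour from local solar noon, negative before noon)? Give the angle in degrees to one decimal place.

Hour angle H = 15° × (7.75 − 12) = -63.75°.
cos θ_z = sin(34.2°) sin(9.5°) + cos(34.2°) cos(9.5°) cos(-63.75°) = 0.0928 + 0.3608 = 0.4536.
θ_z = arccos(0.4536) = 63.03°.

63.0°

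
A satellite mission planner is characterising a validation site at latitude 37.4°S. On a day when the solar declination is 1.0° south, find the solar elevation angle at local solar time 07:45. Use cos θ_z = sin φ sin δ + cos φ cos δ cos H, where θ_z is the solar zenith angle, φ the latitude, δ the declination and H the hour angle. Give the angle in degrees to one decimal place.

Hour angle H = 15° × (7.75 − 12) = -63.75°.
With φ = -37.4°, δ = -1.0°, H = -63.75°: sin φ sin δ = 0.0106, cos φ cos δ cos H = 0.3513, so cos θ_z = 0.3619.
θ_z = arccos(0.3619) = 68.78°, so the elevation is 90° − 68.78° = 21.22°.

21.2°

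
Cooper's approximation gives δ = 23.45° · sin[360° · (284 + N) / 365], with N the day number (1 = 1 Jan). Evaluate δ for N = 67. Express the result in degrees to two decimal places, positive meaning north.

360 × (284 + 67) / 365 = 346.192°; sin(346.192°) = -0.2387.
δ = 23.45 × -0.2387 = -5.598° ≈ -5.60°.

-5.60°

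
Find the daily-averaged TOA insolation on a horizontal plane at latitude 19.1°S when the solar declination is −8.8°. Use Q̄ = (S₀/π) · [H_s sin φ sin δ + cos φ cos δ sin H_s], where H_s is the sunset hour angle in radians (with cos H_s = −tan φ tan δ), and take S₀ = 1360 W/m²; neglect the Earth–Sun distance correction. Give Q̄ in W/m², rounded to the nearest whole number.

439 W/m²

The sunset hour angle satisfies cos H_s = −tan φ tan δ = -0.0536, giving H_s = 93.07°. In radians, H_s = 1.6244.
H_s sin φ sin δ = 1.6244 × -0.3272 × -0.1530 = 0.0813.
cos φ cos δ sin H_s = 0.9449 × 0.9882 × 0.9986 = 0.9324.
Q̄ = (1360/π) × (0.0813 + 0.9324) = 432.90 × 1.0137 = 438.83 W/m².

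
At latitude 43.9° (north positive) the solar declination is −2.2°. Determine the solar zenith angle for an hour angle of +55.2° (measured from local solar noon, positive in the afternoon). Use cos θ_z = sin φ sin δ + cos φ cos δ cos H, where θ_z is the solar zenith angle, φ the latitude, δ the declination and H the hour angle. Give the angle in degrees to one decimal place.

With φ = 43.9°, δ = -2.2°, H = 55.20°: sin φ sin δ = -0.0266, cos φ cos δ cos H = 0.4109, so cos θ_z = 0.3843.
θ_z = arccos(0.3843) = 67.40°.

67.4°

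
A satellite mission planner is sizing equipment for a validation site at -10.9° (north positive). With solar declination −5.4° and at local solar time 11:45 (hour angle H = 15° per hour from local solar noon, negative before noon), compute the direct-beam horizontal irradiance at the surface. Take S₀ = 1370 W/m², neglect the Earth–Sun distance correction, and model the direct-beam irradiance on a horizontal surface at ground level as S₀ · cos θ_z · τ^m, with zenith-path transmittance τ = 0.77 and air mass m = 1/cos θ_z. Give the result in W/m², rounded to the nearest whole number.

Hour angle H = 15° × (11.75 − 12) = -3.75°.
With φ = -10.9°, δ = -5.4°, H = -3.75°: sin φ sin δ = 0.0178, cos φ cos δ cos H = 0.9755, so cos θ_z = 0.9933.
Air mass m = 1/cos θ_z = 1/0.9933 = 1.007; τ^m = 0.77^1.007 = 0.7686.
Surface direct beam = 1370 × 0.9933 × 0.7686 = 1045.93 W/m².

1046 W/m²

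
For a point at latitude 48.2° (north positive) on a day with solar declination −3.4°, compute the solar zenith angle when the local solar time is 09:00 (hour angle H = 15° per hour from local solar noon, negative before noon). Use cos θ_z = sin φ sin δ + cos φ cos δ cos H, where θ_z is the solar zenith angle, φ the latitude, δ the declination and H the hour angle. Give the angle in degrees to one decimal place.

Hour angle H = 15° × (9 − 12) = -45.00°.
cos θ_z = sin(48.2°) sin(-3.4°) + cos(48.2°) cos(-3.4°) cos(-45.00°) = -0.0442 + 0.4705 = 0.4263.
θ_z = arccos(0.4263) = 64.77°.

64.8°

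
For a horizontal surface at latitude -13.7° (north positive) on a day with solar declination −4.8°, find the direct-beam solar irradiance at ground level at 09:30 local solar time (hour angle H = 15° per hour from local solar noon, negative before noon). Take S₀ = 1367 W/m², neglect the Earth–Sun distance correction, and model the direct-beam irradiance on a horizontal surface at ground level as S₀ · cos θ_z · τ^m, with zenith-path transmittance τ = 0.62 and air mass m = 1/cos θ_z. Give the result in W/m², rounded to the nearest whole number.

587 W/m²

Hour angle H = 15° × (9.5 − 12) = -37.50°.
cos θ_z = sin φ sin δ + cos φ cos δ cos H = (-0.2368)(-0.0837) + (0.9715)(0.9965)(0.7934) = 0.7879.
Air mass m = 1/cos θ_z = 1/0.7879 = 1.269; τ^m = 0.62^1.269 = 0.5452.
Surface direct beam = 1367 × 0.7879 × 0.5452 = 587.21 W/m².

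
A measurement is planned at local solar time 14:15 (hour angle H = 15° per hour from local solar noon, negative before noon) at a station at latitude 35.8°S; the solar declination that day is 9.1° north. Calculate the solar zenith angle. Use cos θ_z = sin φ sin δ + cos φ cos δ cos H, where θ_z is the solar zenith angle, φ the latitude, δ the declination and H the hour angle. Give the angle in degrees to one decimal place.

55.0°

Hour angle H = 15° × (14.25 − 12) = 33.75°.
With φ = -35.8°, δ = 9.1°, H = 33.75°: sin φ sin δ = -0.0925, cos φ cos δ cos H = 0.6659, so cos θ_z = 0.5734.
θ_z = arccos(0.5734) = 55.01°.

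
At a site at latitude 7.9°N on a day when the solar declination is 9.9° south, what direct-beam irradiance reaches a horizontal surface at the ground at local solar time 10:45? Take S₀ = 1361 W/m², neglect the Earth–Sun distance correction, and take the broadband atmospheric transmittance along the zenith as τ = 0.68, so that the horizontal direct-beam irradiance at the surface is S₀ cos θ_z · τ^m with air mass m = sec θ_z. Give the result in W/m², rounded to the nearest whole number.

Hour angle H = 15° × (10.75 − 12) = -18.75°.
cos θ_z = sin(7.9°) sin(-9.9°) + cos(7.9°) cos(-9.9°) cos(-18.75°) = -0.0236 + 0.9240 = 0.9004.
Air mass m = 1/cos θ_z = 1/0.9004 = 1.111; τ^m = 0.68^1.111 = 0.6515.
Surface direct beam = 1361 × 0.9004 × 0.6515 = 798.38 W/m².

798 W/m²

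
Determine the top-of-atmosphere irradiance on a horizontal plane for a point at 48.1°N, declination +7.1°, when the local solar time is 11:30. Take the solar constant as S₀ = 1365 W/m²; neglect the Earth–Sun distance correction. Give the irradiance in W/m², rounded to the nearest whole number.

Hour angle H = 15° × (11.5 − 12) = -7.50°.
cos θ_z = sin φ sin δ + cos φ cos δ cos H = (0.7443)(0.1236) + (0.6678)(0.9923)(0.9914) = 0.7490.
Top-of-atmosphere irradiance = S₀ cos θ_z = 1365 × 0.7490 = 1022.38 W/m².

1022 W/m²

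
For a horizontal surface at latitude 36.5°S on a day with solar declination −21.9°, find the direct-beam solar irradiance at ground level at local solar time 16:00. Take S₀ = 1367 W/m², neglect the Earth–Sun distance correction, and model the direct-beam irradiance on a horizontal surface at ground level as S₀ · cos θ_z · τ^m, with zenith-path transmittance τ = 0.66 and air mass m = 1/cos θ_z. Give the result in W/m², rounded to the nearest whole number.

404 W/m²

Hour angle H = 15° × (16 − 12) = 60.00°.
With φ = -36.5°, δ = -21.9°, H = 60.00°: sin φ sin δ = 0.2219, cos φ cos δ cos H = 0.3729, so cos θ_z = 0.5948.
Air mass m = 1/cos θ_z = 1/0.5948 = 1.681; τ^m = 0.66^1.681 = 0.4973.
Surface direct beam = 1367 × 0.5948 × 0.4973 = 404.35 W/m².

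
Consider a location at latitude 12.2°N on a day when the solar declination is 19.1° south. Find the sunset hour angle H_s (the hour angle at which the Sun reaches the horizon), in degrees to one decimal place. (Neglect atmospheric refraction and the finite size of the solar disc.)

85.7°

cos H_s = −tan(12.2°) · tan(-19.1°) = 0.0749, so H_s = arccos(0.0749) = 85.70°.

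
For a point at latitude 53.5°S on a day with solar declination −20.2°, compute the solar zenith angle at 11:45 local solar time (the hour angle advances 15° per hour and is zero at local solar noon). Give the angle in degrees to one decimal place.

33.4°

Hour angle H = 15° × (11.75 − 12) = -3.75°.
With φ = -53.5°, δ = -20.2°, H = -3.75°: sin φ sin δ = 0.2776, cos φ cos δ cos H = 0.5570, so cos θ_z = 0.8346.
θ_z = arccos(0.8346) = 33.43°.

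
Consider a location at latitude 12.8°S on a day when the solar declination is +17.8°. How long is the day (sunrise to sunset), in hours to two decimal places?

11.44 hours

The sunset hour angle satisfies cos H_s = −tan φ tan δ = 0.0729, giving H_s = 85.82°.
Day length = 2 H_s / 15° h⁻¹ = 171.64° / 15 = 11.443 h.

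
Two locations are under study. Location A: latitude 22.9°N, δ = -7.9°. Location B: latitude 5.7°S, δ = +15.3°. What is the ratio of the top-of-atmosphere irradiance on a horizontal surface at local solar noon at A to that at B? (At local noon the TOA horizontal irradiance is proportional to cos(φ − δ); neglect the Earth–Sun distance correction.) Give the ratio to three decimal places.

A: cos θ_z = cos(22.9° − (-7.9°)) = 0.8590.
B: cos θ_z = cos(-5.7° − (15.3°)) = 0.9336.
Ratio A/B = 0.8590 / 0.9336 = 0.9201.

0.920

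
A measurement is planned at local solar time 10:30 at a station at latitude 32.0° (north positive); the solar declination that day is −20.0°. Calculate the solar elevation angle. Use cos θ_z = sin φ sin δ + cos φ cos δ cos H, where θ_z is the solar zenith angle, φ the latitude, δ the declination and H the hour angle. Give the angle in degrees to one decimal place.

33.7°

Hour angle H = 15° × (10.5 − 12) = -22.50°.
With φ = 32.0°, δ = -20.0°, H = -22.50°: sin φ sin δ = -0.1812, cos φ cos δ cos H = 0.7362, so cos θ_z = 0.5550.
θ_z = arccos(0.5550) = 56.29°, so the elevation is 90° − 56.29° = 33.71°.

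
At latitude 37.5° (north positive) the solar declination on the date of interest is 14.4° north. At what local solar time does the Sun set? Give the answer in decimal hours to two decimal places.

−tan φ tan δ = −(0.7673)(0.2568) = -0.1970; H_s = arccos(-0.1970) = 101.36°.
Sunset is at 12 + H_s/15 = 12 + 6.757 = 18.757 h local solar time.

18.76 h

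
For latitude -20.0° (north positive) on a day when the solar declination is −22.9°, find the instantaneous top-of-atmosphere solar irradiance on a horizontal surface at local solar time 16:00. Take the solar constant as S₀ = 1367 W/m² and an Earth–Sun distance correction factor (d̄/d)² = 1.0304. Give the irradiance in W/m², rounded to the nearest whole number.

797 W/m²

Hour angle H = 15° × (16 − 12) = 60.00°.
cos θ_z = sin(-20.0°) sin(-22.9°) + cos(-20.0°) cos(-22.9°) cos(60.00°) = 0.1331 + 0.4328 = 0.5659.
Top-of-atmosphere irradiance = S₀ (d̄/d)² cos θ_z = 1367 × 1.0304 × 0.5659 = 797.10 W/m².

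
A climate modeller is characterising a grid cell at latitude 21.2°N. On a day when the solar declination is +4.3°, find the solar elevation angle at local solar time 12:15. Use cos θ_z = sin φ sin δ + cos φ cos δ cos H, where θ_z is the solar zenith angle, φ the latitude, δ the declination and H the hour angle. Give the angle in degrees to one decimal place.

Hour angle H = 15° × (12.25 − 12) = 3.75°.
With φ = 21.2°, δ = 4.3°, H = 3.75°: sin φ sin δ = 0.0271, cos φ cos δ cos H = 0.9277, so cos θ_z = 0.9548.
θ_z = arccos(0.9548) = 17.29°, so the elevation is 90° − 17.29° = 72.71°.

72.7°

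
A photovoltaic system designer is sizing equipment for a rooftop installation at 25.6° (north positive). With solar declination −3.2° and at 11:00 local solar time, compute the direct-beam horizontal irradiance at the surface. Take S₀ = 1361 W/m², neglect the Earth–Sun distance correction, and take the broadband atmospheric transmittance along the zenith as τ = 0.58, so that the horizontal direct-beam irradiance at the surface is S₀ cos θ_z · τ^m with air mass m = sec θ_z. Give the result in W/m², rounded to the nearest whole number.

Hour angle H = 15° × (11 − 12) = -15.00°.
With φ = 25.6°, δ = -3.2°, H = -15.00°: sin φ sin δ = -0.0241, cos φ cos δ cos H = 0.8697, so cos θ_z = 0.8456.
Air mass m = 1/cos θ_z = 1/0.8456 = 1.183; τ^m = 0.58^1.183 = 0.5250.
Surface direct beam = 1361 × 0.8456 × 0.5250 = 604.20 W/m².

604 W/m²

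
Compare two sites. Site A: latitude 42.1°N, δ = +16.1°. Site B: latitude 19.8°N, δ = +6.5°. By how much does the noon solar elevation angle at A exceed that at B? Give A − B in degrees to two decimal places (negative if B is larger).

A: 90° − |42.1 − (16.1)| = 64.00°.
B: 90° − |19.8 − (6.5)| = 76.70°.
A − B = 64.00 − 76.70 = -12.70°.

-12.70°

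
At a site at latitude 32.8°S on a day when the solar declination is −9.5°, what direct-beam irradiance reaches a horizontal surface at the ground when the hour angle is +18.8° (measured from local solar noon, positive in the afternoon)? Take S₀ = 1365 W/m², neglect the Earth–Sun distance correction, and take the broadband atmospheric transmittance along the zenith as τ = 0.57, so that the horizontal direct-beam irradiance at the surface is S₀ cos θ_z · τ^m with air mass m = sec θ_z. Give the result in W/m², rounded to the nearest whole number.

627 W/m²

cos θ_z = sin(-32.8°) sin(-9.5°) + cos(-32.8°) cos(-9.5°) cos(18.80°) = 0.0894 + 0.7848 = 0.8742.
Air mass m = 1/cos θ_z = 1/0.8742 = 1.144; τ^m = 0.57^1.144 = 0.5257.
Surface direct beam = 1365 × 0.8742 × 0.5257 = 627.31 W/m².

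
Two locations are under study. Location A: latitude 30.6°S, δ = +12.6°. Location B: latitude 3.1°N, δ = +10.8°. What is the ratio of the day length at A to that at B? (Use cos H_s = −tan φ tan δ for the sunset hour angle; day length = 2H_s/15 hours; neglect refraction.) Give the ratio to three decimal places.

A: H_s = arccos(−tan -30.6° · tan 12.6°) = 82.40°, so 2H_s/15 = 10.9867 h.
B: H_s = arccos(−tan 3.1° · tan 10.8°) = 90.59°, so 2H_s/15 = 12.0787 h.
Ratio A/B = 10.9867 / 12.0787 = 0.9096.

0.910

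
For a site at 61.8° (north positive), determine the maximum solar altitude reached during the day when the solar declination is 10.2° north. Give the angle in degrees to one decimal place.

At local solar noon the hour angle is zero, so the elevation is 90° − |φ − δ| = 90° − |61.8° − (10.2°)| = 90° − 51.6° = 38.4°.

38.4°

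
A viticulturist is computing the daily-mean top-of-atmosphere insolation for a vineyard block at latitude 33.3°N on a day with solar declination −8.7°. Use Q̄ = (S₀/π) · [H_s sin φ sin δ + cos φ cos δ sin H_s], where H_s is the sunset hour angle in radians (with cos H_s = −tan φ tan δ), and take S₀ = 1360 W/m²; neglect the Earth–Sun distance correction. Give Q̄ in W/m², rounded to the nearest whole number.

cos H_s = −tan(33.3°) · tan(-8.7°) = 0.1005, so H_s = arccos(0.1005) = 84.23°. In radians, H_s = 1.4701.
H_s sin φ sin δ = 1.4701 × 0.5490 × -0.1513 = -0.1221.
cos φ cos δ sin H_s = 0.8358 × 0.9885 × 0.9949 = 0.8220.
Q̄ = (1360/π) × (-0.1221 + 0.8220) = 432.90 × 0.6999 = 302.99 W/m².

303 W/m²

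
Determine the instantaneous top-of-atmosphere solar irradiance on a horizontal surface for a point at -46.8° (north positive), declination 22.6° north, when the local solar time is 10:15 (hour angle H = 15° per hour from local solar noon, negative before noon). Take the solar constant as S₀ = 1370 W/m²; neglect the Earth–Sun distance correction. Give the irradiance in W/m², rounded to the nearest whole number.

Hour angle H = 15° × (10.25 − 12) = -26.25°.
cos θ_z = sin φ sin δ + cos φ cos δ cos H = (-0.7290)(0.3843) + (0.6845)(0.9232)(0.8969) = 0.2866.
Top-of-atmosphere irradiance = S₀ cos θ_z = 1370 × 0.2866 = 392.64 W/m².

393 W/m²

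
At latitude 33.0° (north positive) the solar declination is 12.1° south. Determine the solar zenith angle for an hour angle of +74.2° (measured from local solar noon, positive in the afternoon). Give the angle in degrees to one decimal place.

cos θ_z = sin(33.0°) sin(-12.1°) + cos(33.0°) cos(-12.1°) cos(74.20°) = -0.1142 + 0.2233 = 0.1091.
θ_z = arccos(0.1091) = 83.74°.

83.7°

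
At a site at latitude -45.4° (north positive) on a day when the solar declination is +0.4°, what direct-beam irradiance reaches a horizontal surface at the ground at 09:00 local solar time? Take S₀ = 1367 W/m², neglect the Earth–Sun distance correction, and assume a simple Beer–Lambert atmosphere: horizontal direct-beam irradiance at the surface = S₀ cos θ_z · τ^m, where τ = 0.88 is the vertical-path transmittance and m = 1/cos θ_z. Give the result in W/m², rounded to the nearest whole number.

Hour angle H = 15° × (9 − 12) = -45.00°.
cos θ_z = sin(-45.4°) sin(0.4°) + cos(-45.4°) cos(0.4°) cos(-45.00°) = -0.0050 + 0.4965 = 0.4915.
Air mass m = 1/cos θ_z = 1/0.4915 = 2.035; τ^m = 0.88^2.035 = 0.7709.
Surface direct beam = 1367 × 0.4915 × 0.7709 = 517.95 W/m².

518 W/m²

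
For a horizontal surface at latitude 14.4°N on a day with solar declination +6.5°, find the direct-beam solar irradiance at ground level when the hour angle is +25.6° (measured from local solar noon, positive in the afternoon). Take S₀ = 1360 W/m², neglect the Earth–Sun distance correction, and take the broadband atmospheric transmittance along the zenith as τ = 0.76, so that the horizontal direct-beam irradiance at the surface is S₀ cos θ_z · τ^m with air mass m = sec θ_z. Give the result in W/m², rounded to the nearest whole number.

cos θ_z = sin(14.4°) sin(6.5°) + cos(14.4°) cos(6.5°) cos(25.60°) = 0.0282 + 0.8679 = 0.8961.
Air mass m = 1/cos θ_z = 1/0.8961 = 1.116; τ^m = 0.76^1.116 = 0.7362.
Surface direct beam = 1360 × 0.8961 × 0.7362 = 897.20 W/m².

897 W/m²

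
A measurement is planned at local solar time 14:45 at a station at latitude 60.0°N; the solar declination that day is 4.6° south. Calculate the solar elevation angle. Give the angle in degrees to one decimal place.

17.8°

Hour angle H = 15° × (14.75 − 12) = 41.25°.
cos θ_z = sin φ sin δ + cos φ cos δ cos H = (0.8660)(-0.0802) + (0.5000)(0.9968)(0.7518) = 0.3052.
θ_z = arccos(0.3052) = 72.23°, so the elevation is 90° − 72.23° = 17.77°.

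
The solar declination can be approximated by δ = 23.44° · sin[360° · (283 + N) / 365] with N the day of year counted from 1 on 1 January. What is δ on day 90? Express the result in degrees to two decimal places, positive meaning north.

360 × (283 + 90) / 365 = 367.890°; sin(367.890°) = 0.1373.
δ = 23.44 × 0.1373 = 3.218° ≈ +3.22°.

+3.22°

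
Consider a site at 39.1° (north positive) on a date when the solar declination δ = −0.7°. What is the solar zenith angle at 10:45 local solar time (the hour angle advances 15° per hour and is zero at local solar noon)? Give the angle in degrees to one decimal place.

Hour angle H = 15° × (10.75 − 12) = -18.75°.
cos θ_z = sin(39.1°) sin(-0.7°) + cos(39.1°) cos(-0.7°) cos(-18.75°) = -0.0077 + 0.7348 = 0.7271.
θ_z = arccos(0.7271) = 43.36°.

43.4°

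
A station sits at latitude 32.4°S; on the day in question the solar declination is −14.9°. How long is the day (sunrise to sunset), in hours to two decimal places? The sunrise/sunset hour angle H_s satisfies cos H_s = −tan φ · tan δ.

13.30 hours

cos H_s = −tan(-32.4°) · tan(-14.9°) = -0.1689, so H_s = arccos(-0.1689) = 99.72°.
Day length = 2 H_s / 15° h⁻¹ = 199.44° / 15 = 13.296 h.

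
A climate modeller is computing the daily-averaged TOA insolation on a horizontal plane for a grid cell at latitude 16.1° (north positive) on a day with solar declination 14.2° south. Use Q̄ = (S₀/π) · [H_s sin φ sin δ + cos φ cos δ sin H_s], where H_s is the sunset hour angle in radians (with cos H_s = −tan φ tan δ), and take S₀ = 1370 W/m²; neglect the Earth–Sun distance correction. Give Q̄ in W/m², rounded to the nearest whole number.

cos H_s = −tan(16.1°) · tan(-14.2°) = 0.0730, so H_s = arccos(0.0730) = 85.81°. In radians, H_s = 1.4977.
H_s sin φ sin δ = 1.4977 × 0.2773 × -0.2453 = -0.1019.
cos φ cos δ sin H_s = 0.9608 × 0.9694 × 0.9973 = 0.9289.
Q̄ = (1370/π) × (-0.1019 + 0.9289) = 436.08 × 0.8270 = 360.64 W/m².

361 W/m²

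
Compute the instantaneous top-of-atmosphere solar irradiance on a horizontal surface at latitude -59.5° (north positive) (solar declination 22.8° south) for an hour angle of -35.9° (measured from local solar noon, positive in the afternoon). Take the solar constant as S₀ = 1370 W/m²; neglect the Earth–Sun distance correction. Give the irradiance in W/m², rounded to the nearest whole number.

cos θ_z = sin(-59.5°) sin(-22.8°) + cos(-59.5°) cos(-22.8°) cos(-35.90°) = 0.3339 + 0.3790 = 0.7129.
Top-of-atmosphere irradiance = S₀ cos θ_z = 1370 × 0.7129 = 976.67 W/m².

977 W/m²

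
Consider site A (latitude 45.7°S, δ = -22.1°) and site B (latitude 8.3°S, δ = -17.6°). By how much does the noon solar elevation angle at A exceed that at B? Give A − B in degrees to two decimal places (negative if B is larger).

-14.30°

A: 90° − |-45.7 − (-22.1)| = 66.40°.
B: 90° − |-8.3 − (-17.6)| = 80.70°.
A − B = 66.40 − 80.70 = -14.30°.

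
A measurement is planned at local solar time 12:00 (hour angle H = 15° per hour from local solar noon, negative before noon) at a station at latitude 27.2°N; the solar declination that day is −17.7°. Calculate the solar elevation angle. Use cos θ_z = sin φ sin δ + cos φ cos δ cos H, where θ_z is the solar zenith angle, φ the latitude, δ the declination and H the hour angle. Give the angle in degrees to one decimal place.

45.1°

Hour angle H = 15° × (12 − 12) = 0.00°.
cos θ_z = sin(27.2°) sin(-17.7°) + cos(27.2°) cos(-17.7°) cos(0.00°) = -0.1390 + 0.8473 = 0.7083.
θ_z = arccos(0.7083) = 44.90°, so the elevation is 90° − 44.90° = 45.10°.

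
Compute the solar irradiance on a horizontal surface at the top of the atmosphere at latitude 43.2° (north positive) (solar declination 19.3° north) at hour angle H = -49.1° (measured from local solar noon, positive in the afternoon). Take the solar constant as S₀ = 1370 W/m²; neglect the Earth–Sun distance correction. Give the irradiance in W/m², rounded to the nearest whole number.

927 W/m²

cos θ_z = sin(43.2°) sin(19.3°) + cos(43.2°) cos(19.3°) cos(-49.10°) = 0.2263 + 0.4505 = 0.6768.
Top-of-atmosphere irradiance = S₀ cos θ_z = 1370 × 0.6768 = 927.22 W/m².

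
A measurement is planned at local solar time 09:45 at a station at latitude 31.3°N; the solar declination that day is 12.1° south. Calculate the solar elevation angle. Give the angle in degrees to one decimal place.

Hour angle H = 15° × (9.75 − 12) = -33.75°.
With φ = 31.3°, δ = -12.1°, H = -33.75°: sin φ sin δ = -0.1089, cos φ cos δ cos H = 0.6947, so cos θ_z = 0.5858.
θ_z = arccos(0.5858) = 54.14°, so the elevation is 90° − 54.14° = 35.86°.

35.9°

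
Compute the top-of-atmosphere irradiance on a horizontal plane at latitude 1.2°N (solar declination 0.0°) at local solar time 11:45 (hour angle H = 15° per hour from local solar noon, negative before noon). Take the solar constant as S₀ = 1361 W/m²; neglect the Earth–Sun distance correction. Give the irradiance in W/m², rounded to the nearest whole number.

1358 W/m²

Hour angle H = 15° × (11.75 − 12) = -3.75°.
cos θ_z = sin(1.2°) sin(0.0°) + cos(1.2°) cos(0.0°) cos(-3.75°) = 0.0000 + 0.9976 = 0.9976.
Top-of-atmosphere irradiance = S₀ cos θ_z = 1361 × 0.9976 = 1357.73 W/m².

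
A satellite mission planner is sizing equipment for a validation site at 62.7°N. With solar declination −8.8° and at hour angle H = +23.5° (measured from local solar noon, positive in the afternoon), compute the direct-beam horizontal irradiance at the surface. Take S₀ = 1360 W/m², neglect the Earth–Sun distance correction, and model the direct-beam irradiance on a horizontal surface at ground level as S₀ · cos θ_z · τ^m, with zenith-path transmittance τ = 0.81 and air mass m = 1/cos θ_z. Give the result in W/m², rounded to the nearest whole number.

With φ = 62.7°, δ = -8.8°, H = 23.50°: sin φ sin δ = -0.1359, cos φ cos δ cos H = 0.4157, so cos θ_z = 0.2798.
Air mass m = 1/cos θ_z = 1/0.2798 = 3.574; τ^m = 0.81^3.574 = 0.4709.
Surface direct beam = 1360 × 0.2798 × 0.4709 = 179.19 W/m².

179 W/m²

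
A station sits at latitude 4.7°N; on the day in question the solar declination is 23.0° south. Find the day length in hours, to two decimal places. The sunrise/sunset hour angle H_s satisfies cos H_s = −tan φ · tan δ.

11.73 hours

The sunset hour angle satisfies cos H_s = −tan φ tan δ = 0.0349, giving H_s = 88.00°.
Day length = 2 H_s / 15° h⁻¹ = 176.00° / 15 = 11.733 h.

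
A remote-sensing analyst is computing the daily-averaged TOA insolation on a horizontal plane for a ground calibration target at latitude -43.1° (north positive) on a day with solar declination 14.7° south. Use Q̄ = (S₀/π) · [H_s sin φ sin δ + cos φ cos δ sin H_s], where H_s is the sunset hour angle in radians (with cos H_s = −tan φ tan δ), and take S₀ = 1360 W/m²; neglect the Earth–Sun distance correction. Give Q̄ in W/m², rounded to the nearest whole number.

−tan φ tan δ = −(-0.9358)(-0.2623) = -0.2455; H_s = arccos(-0.2455) = 104.21°. In radians, H_s = 1.8188.
H_s sin φ sin δ = 1.8188 × -0.6833 × -0.2538 = 0.3154.
cos φ cos δ sin H_s = 0.7302 × 0.9673 × 0.9694 = 0.6847.
Q̄ = (1360/π) × (0.3154 + 0.6847) = 432.90 × 1.0001 = 432.94 W/m².

433 W/m²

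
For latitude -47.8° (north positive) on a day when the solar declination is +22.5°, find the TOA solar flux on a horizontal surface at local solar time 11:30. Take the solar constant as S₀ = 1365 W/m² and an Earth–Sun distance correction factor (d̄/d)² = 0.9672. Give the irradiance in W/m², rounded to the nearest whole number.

438 W/m²

Hour angle H = 15° × (11.5 − 12) = -7.50°.
With φ = -47.8°, δ = 22.5°, H = -7.50°: sin φ sin δ = -0.2835, cos φ cos δ cos H = 0.6153, so cos θ_z = 0.3318.
Top-of-atmosphere irradiance = S₀ (d̄/d)² cos θ_z = 1365 × 0.9672 × 0.3318 = 438.05 W/m².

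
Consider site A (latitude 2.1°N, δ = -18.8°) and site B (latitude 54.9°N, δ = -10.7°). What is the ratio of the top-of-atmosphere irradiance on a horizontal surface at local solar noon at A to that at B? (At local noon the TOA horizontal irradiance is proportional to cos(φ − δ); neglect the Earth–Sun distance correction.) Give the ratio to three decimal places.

A: cos θ_z = cos(2.1° − (-18.8°)) = 0.9342.
B: cos θ_z = cos(54.9° − (-10.7°)) = 0.4131.
Ratio A/B = 0.9342 / 0.4131 = 2.2614.

2.261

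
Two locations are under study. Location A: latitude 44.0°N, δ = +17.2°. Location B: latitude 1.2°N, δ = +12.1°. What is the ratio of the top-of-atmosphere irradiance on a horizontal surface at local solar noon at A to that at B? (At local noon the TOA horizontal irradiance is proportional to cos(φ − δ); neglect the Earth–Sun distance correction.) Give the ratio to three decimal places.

0.909

A: cos θ_z = cos(44.0° − (17.2°)) = 0.8926.
B: cos θ_z = cos(1.2° − (12.1°)) = 0.9820.
Ratio A/B = 0.8926 / 0.9820 = 0.9090.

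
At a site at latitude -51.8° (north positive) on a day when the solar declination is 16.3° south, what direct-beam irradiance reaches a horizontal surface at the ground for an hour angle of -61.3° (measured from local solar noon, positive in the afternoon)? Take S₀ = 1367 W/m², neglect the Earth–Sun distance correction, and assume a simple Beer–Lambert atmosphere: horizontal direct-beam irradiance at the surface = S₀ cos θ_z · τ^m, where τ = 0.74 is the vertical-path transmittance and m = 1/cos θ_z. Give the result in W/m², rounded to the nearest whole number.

With φ = -51.8°, δ = -16.3°, H = -61.30°: sin φ sin δ = 0.2206, cos φ cos δ cos H = 0.2850, so cos θ_z = 0.5056.
Air mass m = 1/cos θ_z = 1/0.5056 = 1.978; τ^m = 0.74^1.978 = 0.5512.
Surface direct beam = 1367 × 0.5056 × 0.5512 = 380.96 W/m².

381 W/m²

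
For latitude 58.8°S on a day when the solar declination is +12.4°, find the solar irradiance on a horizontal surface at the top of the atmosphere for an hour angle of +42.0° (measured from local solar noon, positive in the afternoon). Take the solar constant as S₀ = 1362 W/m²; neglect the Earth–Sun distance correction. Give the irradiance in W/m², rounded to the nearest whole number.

262 W/m²

cos θ_z = sin(-58.8°) sin(12.4°) + cos(-58.8°) cos(12.4°) cos(42.00°) = -0.1837 + 0.3760 = 0.1923.
Top-of-atmosphere irradiance = S₀ cos θ_z = 1362 × 0.1923 = 261.91 W/m².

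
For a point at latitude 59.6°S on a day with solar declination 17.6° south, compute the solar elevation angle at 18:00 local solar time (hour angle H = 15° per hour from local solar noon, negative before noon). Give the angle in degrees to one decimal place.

Hour angle H = 15° × (18 − 12) = 90.00°.
cos θ_z = sin(-59.6°) sin(-17.6°) + cos(-59.6°) cos(-17.6°) cos(90.00°) = 0.2608 + 0.0000 = 0.2608.
θ_z = arccos(0.2608) = 74.88°, so the elevation is 90° − 74.88° = 15.12°.

15.1°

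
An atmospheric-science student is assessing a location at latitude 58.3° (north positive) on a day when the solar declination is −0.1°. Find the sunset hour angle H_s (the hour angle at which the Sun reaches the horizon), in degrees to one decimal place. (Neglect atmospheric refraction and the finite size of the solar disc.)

The sunset hour angle satisfies cos H_s = −tan φ tan δ = 0.0028, giving H_s = 89.84°.

89.8°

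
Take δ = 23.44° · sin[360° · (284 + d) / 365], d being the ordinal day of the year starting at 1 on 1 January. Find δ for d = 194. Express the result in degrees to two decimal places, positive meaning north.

360 × (284 + 194) / 365 = 471.452°; sin(471.452°) = 0.9307.
δ = 23.44 × 0.9307 = 21.816° ≈ +21.82°.

+21.82°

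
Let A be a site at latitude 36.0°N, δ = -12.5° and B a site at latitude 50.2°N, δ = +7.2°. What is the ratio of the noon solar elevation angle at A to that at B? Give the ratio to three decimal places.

A: 90° − |36.0 − (-12.5)| = 41.50°.
B: 90° − |50.2 − (7.2)| = 47.00°.
Ratio A/B = 41.5000 / 47.0000 = 0.8830.

0.883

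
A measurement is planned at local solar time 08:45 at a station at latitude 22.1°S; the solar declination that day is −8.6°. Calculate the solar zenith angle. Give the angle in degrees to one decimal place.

Hour angle H = 15° × (8.75 − 12) = -48.75°.
cos θ_z = sin(-22.1°) sin(-8.6°) + cos(-22.1°) cos(-8.6°) cos(-48.75°) = 0.0563 + 0.6040 = 0.6603.
θ_z = arccos(0.6603) = 48.68°.

48.7°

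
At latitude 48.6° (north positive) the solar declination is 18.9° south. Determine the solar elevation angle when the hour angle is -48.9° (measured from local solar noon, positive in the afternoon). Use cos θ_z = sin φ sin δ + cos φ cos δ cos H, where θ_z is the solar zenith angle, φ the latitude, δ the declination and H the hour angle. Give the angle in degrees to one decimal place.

9.7°

cos θ_z = sin(48.6°) sin(-18.9°) + cos(48.6°) cos(-18.9°) cos(-48.90°) = -0.2430 + 0.4113 = 0.1683.
θ_z = arccos(0.1683) = 80.31°, so the elevation is 90° − 80.31° = 9.69°.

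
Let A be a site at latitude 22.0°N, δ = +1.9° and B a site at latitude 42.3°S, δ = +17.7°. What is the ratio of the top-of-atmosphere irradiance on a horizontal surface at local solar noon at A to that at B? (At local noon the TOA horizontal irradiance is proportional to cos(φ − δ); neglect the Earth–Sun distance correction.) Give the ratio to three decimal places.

1.878

A: cos θ_z = cos(22.0° − (1.9°)) = 0.9391.
B: cos θ_z = cos(-42.3° − (17.7°)) = 0.5000.
Ratio A/B = 0.9391 / 0.5000 = 1.8782.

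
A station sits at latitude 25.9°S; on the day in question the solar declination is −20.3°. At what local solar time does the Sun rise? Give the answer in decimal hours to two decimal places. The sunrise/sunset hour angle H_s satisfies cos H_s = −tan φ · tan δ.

5.31 h

cos H_s = −tan(-25.9°) · tan(-20.3°) = -0.1796, so H_s = arccos(-0.1796) = 100.35°.
Sunrise is at 12 − H_s/15 = 12 − 6.690 = 5.310 h local solar time.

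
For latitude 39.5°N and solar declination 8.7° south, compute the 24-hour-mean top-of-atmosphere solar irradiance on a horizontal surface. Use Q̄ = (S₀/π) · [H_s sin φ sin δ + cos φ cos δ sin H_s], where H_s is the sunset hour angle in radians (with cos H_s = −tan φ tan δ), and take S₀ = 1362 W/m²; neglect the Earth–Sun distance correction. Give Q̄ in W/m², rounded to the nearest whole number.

268 W/m²

The sunset hour angle satisfies cos H_s = −tan φ tan δ = 0.1261, giving H_s = 82.76°. In radians, H_s = 1.4444.
H_s sin φ sin δ = 1.4444 × 0.6361 × -0.1513 = -0.1390.
cos φ cos δ sin H_s = 0.7716 × 0.9885 × 0.9920 = 0.7566.
Q̄ = (1362/π) × (-0.1390 + 0.7566) = 433.54 × 0.6176 = 267.75 W/m².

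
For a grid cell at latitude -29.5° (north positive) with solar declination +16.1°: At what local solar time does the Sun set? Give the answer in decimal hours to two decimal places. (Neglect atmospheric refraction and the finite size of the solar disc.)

The sunset hour angle satisfies cos H_s = −tan φ tan δ = 0.1633, giving H_s = 80.60°.
Sunset is at 12 + H_s/15 = 12 + 5.373 = 17.373 h local solar time.

17.37 h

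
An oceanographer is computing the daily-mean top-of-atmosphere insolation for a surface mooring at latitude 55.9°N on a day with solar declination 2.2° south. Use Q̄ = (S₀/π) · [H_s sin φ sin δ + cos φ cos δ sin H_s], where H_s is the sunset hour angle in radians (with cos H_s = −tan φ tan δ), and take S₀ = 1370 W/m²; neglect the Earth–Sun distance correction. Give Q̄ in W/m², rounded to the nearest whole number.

The sunset hour angle satisfies cos H_s = −tan φ tan δ = 0.0567, giving H_s = 86.75°. In radians, H_s = 1.5141.
H_s sin φ sin δ = 1.5141 × 0.8281 × -0.0384 = -0.0481.
cos φ cos δ sin H_s = 0.5606 × 0.9993 × 0.9984 = 0.5593.
Q̄ = (1370/π) × (-0.0481 + 0.5593) = 436.08 × 0.5112 = 222.92 W/m².

223 W/m²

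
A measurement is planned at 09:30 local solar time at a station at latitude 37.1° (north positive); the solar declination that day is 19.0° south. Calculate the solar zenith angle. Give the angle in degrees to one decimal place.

Hour angle H = 15° × (9.5 − 12) = -37.50°.
With φ = 37.1°, δ = -19.0°, H = -37.50°: sin φ sin δ = -0.1964, cos φ cos δ cos H = 0.5983, so cos θ_z = 0.4019.
θ_z = arccos(0.4019) = 66.30°.

66.3°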